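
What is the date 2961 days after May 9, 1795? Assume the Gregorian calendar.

+366 (one year; includes Feb 29, 1796) → May 9, 1796 (2595 left).
+365 (one year) → May 9, 1797 (2230 left).
+365 (one year) → May 9, 1798 (1865 left).
+365 (one year) → May 9, 1799 (1500 left).
+365 (one year) → May 9, 1800 (1135 left).
+365 (one year) → May 9, 1801 (770 left).
+365 (one year) → May 9, 1802 (405 left).
+365 (one year) → May 9, 1803 (40 left).
May has 31 days: +23 → Jun 1, 1803 (17 left).
+17 → Jun 18, 1803.

June 18, 1803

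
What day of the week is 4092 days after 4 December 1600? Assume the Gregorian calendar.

First find the weekday of Dec 4, 1600. Doomsday rule: the anchor day for the 1600s is Tuesday. For year 00: 0÷12 = 0 r 0, and 0÷4 = 0, so 0+0+0 = 0.
Tuesday + 0 ≡ Tuesday — that's 1600's doomsday.
In December the doomsday date is Dec 12.
Dec 4 is 8 days before Dec 12; 8 mod 7 = 1, so Tuesday − 1 = Monday.
4092 mod 7 = 4, so 4092 days after a Monday is Monday + 4 = Friday.

Friday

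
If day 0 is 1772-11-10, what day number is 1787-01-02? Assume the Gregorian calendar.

5166

Nov 10, 1772 → Nov 10, 1773: 365 days.
Nov 10, 1773 → Nov 10, 1774: 365 days.
Nov 10, 1774 → Nov 10, 1775: 365 days.
Nov 10, 1775 → Nov 10, 1776: 366 days (Feb 29, 1776 is in that span).
Nov 10, 1776 → Nov 10, 1777: 365 days.
Nov 10, 1777 → Nov 10, 1778: 365 days.
Nov 10, 1778 → Nov 10, 1779: 365 days.
Nov 10, 1779 → Nov 10, 1780: 366 days (Feb 29, 1780 is in that span).
Nov 10, 1780 → Nov 10, 1781: 365 days.
Nov 10, 1781 → Nov 10, 1782: 365 days.
Nov 10, 1782 → Nov 10, 1783: 365 days.
Nov 10, 1783 → Nov 10, 1784: 366 days (Feb 29, 1784 is in that span).
Nov 10, 1784 → Nov 10, 1785: 365 days.
Nov 10, 1785 → Nov 10, 1786: 365 days.
Nov 10, 1786 → Dec 10, 1786: 30 days (November has 30).
Dec 10, 1786 → Jan 2, 1787: 23 days.
Total: 5166 days.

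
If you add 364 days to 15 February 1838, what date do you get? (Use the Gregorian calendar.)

Feb has 28 days: +14 → Mar 1, 1838 (350 left).
Mar has 31 days: +31 → Apr 1, 1838 (319 left).
Apr has 30 days: +30 → May 1, 1838 (289 left).
May has 31 days: +31 → Jun 1, 1838 (258 left).
Jun has 30 days: +30 → Jul 1, 1838 (228 left).
Jul has 31 days: +31 → Aug 1, 1838 (197 left).
Aug has 31 days: +31 → Sep 1, 1838 (166 left).
Sep has 30 days: +30 → Oct 1, 1838 (136 left).
Oct has 31 days: +31 → Nov 1, 1838 (105 left).
Nov has 30 days: +30 → Dec 1, 1838 (75 left).
Dec has 31 days: +31 → Jan 1, 1839 (44 left).
Jan has 31 days: +31 → Feb 1, 1839 (13 left).
+13 → Feb 14, 1839.

February 14, 1839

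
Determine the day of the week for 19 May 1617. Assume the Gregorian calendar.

Friday

Doomsday rule: the anchor day for the 1600s is Tuesday. For year 17: 17÷12 = 1 r 5, and 5÷4 = 1, so 1+5+1 = 7.
Tuesday + 7 ≡ Tuesday — that's 1617's doomsday.
In May the doomsday date is May 9.
May 19 is 10 days after May 9; 10 mod 7 = 3, so Tuesday + 3 = Friday.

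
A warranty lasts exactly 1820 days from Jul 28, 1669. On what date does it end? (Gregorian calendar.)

+365 (one year) → Jul 28, 1670 (1455 left).
+365 (one year) → Jul 28, 1671 (1090 left).
+366 (one year; includes Feb 29, 1672) → Jul 28, 1672 (724 left).
+365 (one year) → Jul 28, 1673 (359 left).
Jul has 31 days: +4 → Aug 1, 1673 (355 left).
Aug has 31 days: +31 → Sep 1, 1673 (324 left).
Sep has 30 days: +30 → Oct 1, 1673 (294 left).
Oct has 31 days: +31 → Nov 1, 1673 (263 left).
Nov has 30 days: +30 → Dec 1, 1673 (233 left).
Dec has 31 days: +31 → Jan 1, 1674 (202 left).
Jan has 31 days: +31 → Feb 1, 1674 (171 left).
Feb has 28 days: +28 → Mar 1, 1674 (143 left).
Mar has 31 days: +31 → Apr 1, 1674 (112 left).
Apr has 30 days: +30 → May 1, 1674 (82 left).
May has 31 days: +31 → Jun 1, 1674 (51 left).
Jun has 30 days: +30 → Jul 1, 1674 (21 left).
+21 → Jul 22, 1674.

July 22, 1674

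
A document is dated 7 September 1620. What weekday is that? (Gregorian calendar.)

Doomsday rule: the anchor day for the 1600s is Tuesday. For year 20: 20÷12 = 1 r 8, and 8÷4 = 2, so 1+8+2 = 11.
Tuesday + 11 ≡ Saturday — that's 1620's doomsday.
In September the doomsday date is Sep 5.
Sep 7 is 2 days after Sep 5; 2 mod 7 = 2, so Saturday + 2 = Monday.

Monday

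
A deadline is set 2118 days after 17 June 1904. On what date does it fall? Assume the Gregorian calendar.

April 5, 1910

+365 (one year) → Jun 17, 1905 (1753 left).
+365 (one year) → Jun 17, 1906 (1388 left).
+365 (one year) → Jun 17, 1907 (1023 left).
+366 (one year; includes Feb 29, 1908) → Jun 17, 1908 (657 left).
+365 (one year) → Jun 17, 1909 (292 left).
Jun has 30 days: +14 → Jul 1, 1909 (278 left).
Jul has 31 days: +31 → Aug 1, 1909 (247 left).
Aug has 31 days: +31 → Sep 1, 1909 (216 left).
Sep has 30 days: +30 → Oct 1, 1909 (186 left).
Oct has 31 days: +31 → Nov 1, 1909 (155 left).
Nov has 30 days: +30 → Dec 1, 1909 (125 left).
Dec has 31 days: +31 → Jan 1, 1910 (94 left).
Jan has 31 days: +31 → Feb 1, 1910 (63 left).
Feb has 28 days: +28 → Mar 1, 1910 (35 left).
Mar has 31 days: +31 → Apr 1, 1910 (4 left).
+4 → Apr 5, 1910.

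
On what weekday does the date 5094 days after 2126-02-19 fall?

Feb 19, 2126 is a Tuesday.
5094 mod 7 = 5, so 5094 days after a Tuesday is Tuesday + 5 = Sunday.

Sunday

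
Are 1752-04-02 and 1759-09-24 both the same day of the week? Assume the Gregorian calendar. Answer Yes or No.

No

From Apr 2, 1752 to Sep 24, 1759 is 2731 days.
2731 mod 7 = 1, so they are different weekdays.
(Apr 2, 1752 is a Sunday; Sep 24, 1759 is a Monday.)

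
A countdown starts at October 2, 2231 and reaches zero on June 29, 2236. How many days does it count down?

Oct 2, 2231 → Oct 2, 2232: 366 days (Feb 29, 2232 is in that span).
Oct 2, 2232 → Oct 2, 2233: 365 days.
Oct 2, 2233 → Oct 2, 2234: 365 days.
Oct 2, 2234 → Oct 2, 2235: 365 days.
Oct 2, 2235 → Nov 2, 2235: 31 days (October has 31).
Nov 2, 2235 → Dec 2, 2235: 30 days (November has 30).
Dec 2, 2235 → Jan 2, 2236: 31 days (December has 31).
Jan 2, 2236 → Feb 2, 2236: 31 days (January has 31).
Feb 2, 2236 → Mar 2, 2236: 29 days (February has 29).
Mar 2, 2236 → Apr 2, 2236: 31 days (March has 31).
Apr 2, 2236 → May 2, 2236: 30 days (April has 30).
May 2, 2236 → Jun 2, 2236: 31 days (May has 31).
Jun 2, 2236 → Jun 29, 2236: 27 days.
Total: 1732 days.

1732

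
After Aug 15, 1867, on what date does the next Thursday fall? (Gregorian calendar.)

August 22, 1867

Aug 15, 1867 is a Thursday.
From Thursday to the next Thursday is 7 days.
Aug 15, 1867 + 7 = Aug 22, 1867.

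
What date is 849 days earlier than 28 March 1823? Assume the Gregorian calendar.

November 29, 1820

−365 (one year) → Mar 28, 1822 (484 left).
−365 (one year) → Mar 28, 1821 (119 left).
−28 → Feb 28, 1821 (end of Feb, 28 days; 91 left).
−28 → Jan 31, 1821 (end of Jan, 31 days; 63 left).
−31 → Dec 31, 1820 (end of Dec, 31 days; 32 left).
−31 → Nov 30, 1820 (end of Nov, 30 days; 1 left).
−1 → Nov 29, 1820.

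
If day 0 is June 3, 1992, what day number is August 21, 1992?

Jun 3, 1992 → Jul 3, 1992: 30 days (June has 30).
Jul 3, 1992 → Aug 3, 1992: 31 days (July has 31).
Aug 3, 1992 → Aug 21, 1992: 18 days.
Total: 79 days.

79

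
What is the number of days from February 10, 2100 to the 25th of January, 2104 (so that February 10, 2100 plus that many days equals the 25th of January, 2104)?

Feb 10, 2100 → Feb 10, 2101: 365 days.
Feb 10, 2101 → Feb 10, 2102: 365 days.
Feb 10, 2102 → Feb 10, 2103: 365 days.
Feb 10, 2103 → Mar 10, 2103: 28 days (February has 28).
Mar 10, 2103 → Apr 10, 2103: 31 days (March has 31).
Apr 10, 2103 → May 10, 2103: 30 days (April has 30).
May 10, 2103 → Jun 10, 2103: 31 days (May has 31).
Jun 10, 2103 → Jul 10, 2103: 30 days (June has 30).
Jul 10, 2103 → Aug 10, 2103: 31 days (July has 31).
Aug 10, 2103 → Sep 10, 2103: 31 days (August has 31).
Sep 10, 2103 → Oct 10, 2103: 30 days (September has 30).
Oct 10, 2103 → Nov 10, 2103: 31 days (October has 31).
Nov 10, 2103 → Dec 10, 2103: 30 days (November has 30).
Dec 10, 2103 → Jan 10, 2104: 31 days (December has 31).
Jan 10, 2104 → Jan 25, 2104: 15 days.
Total: 1444 days.

1444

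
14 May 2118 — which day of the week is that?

Saturday

January 1, 2118 is a Saturday.
Jan 1, 2118 → Feb 1, 2118: 31 days (January has 31).
Feb 1, 2118 → Mar 1, 2118: 28 days (February has 28).
Mar 1, 2118 → Apr 1, 2118: 31 days (March has 31).
Apr 1, 2118 → May 1, 2118: 30 days (April has 30).
May 1, 2118 → May 14, 2118: 13 days.
Total: 133 days.
133 mod 7 = 0, so Saturday + 0 = Saturday.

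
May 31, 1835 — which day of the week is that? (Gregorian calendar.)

Sunday

Doomsday rule: the anchor day for the 1800s is Friday. For year 35: 35÷12 = 2 r 11, and 11÷4 = 2, so 2+11+2 = 15.
Friday + 15 ≡ Saturday — that's 1835's doomsday.
In May the doomsday date is May 9.
May 31 is 22 days after May 9; 22 mod 7 = 1, so Saturday + 1 = Sunday.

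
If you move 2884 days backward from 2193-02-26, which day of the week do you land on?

Tuesday

Feb 26, 2193 is a Tuesday.
2884 mod 7 = 0, so 2884 days before a Tuesday is Tuesday − 0 = Tuesday.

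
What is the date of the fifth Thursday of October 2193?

October 31, 2193

October 1, 2193 is a Tuesday.
The first Thursday is therefore October 3 (2 days later).
The fifth Thursday is 3 + 4×7 = October 31.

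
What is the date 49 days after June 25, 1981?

Jun has 30 days: +6 → Jul 1, 1981 (43 left).
Jul has 31 days: +31 → Aug 1, 1981 (12 left).
+12 → Aug 13, 1981.

August 13, 1981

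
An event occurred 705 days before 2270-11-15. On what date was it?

−365 (one year) → Nov 15, 2269 (340 left).
−15 → Oct 31, 2269 (end of Oct, 31 days; 325 left).
−31 → Sep 30, 2269 (end of Sep, 30 days; 294 left).
−30 → Aug 31, 2269 (end of Aug, 31 days; 264 left).
−31 → Jul 31, 2269 (end of Jul, 31 days; 233 left).
−31 → Jun 30, 2269 (end of Jun, 30 days; 202 left).
−30 → May 31, 2269 (end of May, 31 days; 172 left).
−31 → Apr 30, 2269 (end of Apr, 30 days; 141 left).
−30 → Mar 31, 2269 (end of Mar, 31 days; 111 left).
−31 → Feb 28, 2269 (end of Feb, 28 days; 80 left).
−28 → Jan 31, 2269 (end of Jan, 31 days; 52 left).
−31 → Dec 31, 2268 (end of Dec, 31 days; 21 left).
−21 → Dec 10, 2268.

December 10, 2268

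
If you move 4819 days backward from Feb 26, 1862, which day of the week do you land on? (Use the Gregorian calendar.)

Sunday

First find the weekday of Feb 26, 1862. Doomsday rule: the anchor day for the 1800s is Friday. For year 62: 62÷12 = 5 r 2, and 2÷4 = 0, so 5+2+0 = 7.
Friday + 7 ≡ Friday — that's 1862's doomsday.
In February the doomsday date is Feb 28 (1862 is not a leap year).
Feb 26 is 2 days before Feb 28; 2 mod 7 = 2, so Friday − 2 = Wednesday.
4819 mod 7 = 3, so 4819 days before a Wednesday is Wednesday − 3 = Sunday.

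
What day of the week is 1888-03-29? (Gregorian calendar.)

Thursday

Doomsday rule: the anchor day for the 1800s is Friday. For year 88: 88÷12 = 7 r 4, and 4÷4 = 1, so 7+4+1 = 12.
Friday + 12 ≡ Wednesday — that's 1888's doomsday.
In March the doomsday date is Mar 14.
Mar 29 is 15 days after Mar 14; 15 mod 7 = 1, so Wednesday + 1 = Thursday.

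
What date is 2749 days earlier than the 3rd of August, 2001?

−365 (one year) → Aug 3, 2000 (2384 left).
−366 (one year; includes Feb 29, 2000) → Aug 3, 1999 (2018 left).
−365 (one year) → Aug 3, 1998 (1653 left).
−365 (one year) → Aug 3, 1997 (1288 left).
−365 (one year) → Aug 3, 1996 (923 left).
−366 (one year; includes Feb 29, 1996) → Aug 3, 1995 (557 left).
−365 (one year) → Aug 3, 1994 (192 left).
−3 → Jul 31, 1994 (end of Jul, 31 days; 189 left).
−31 → Jun 30, 1994 (end of Jun, 30 days; 158 left).
−30 → May 31, 1994 (end of May, 31 days; 128 left).
−31 → Apr 30, 1994 (end of Apr, 30 days; 97 left).
−30 → Mar 31, 1994 (end of Mar, 31 days; 67 left).
−31 → Feb 28, 1994 (end of Feb, 28 days; 36 left).
−28 → Jan 31, 1994 (end of Jan, 31 days; 8 left).
−8 → Jan 23, 1994.

January 23, 1994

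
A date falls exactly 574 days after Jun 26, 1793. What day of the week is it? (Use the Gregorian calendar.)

Wednesday

First find the weekday of Jun 26, 1793. Doomsday rule: the anchor day for the 1700s is Sunday. For year 93: 93÷12 = 7 r 9, and 9÷4 = 2, so 7+9+2 = 18.
Sunday + 18 ≡ Thursday — that's 1793's doomsday.
In June the doomsday date is Jun 6.
Jun 26 is 20 days after Jun 6; 20 mod 7 = 6, so Thursday + 6 = Wednesday.
574 mod 7 = 0, so 574 days after a Wednesday is Wednesday + 0 = Wednesday.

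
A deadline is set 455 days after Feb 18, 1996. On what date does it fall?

May 18, 1997

+366 (one year; includes Feb 29, 1996) → Feb 18, 1997 (89 left).
Feb has 28 days: +11 → Mar 1, 1997 (78 left).
Mar has 31 days: +31 → Apr 1, 1997 (47 left).
Apr has 30 days: +30 → May 1, 1997 (17 left).
+17 → May 18, 1997.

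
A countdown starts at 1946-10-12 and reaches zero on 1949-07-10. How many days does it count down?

Oct 12, 1946 → Oct 12, 1947: 365 days.
Oct 12, 1947 → Oct 12, 1948: 366 days (Feb 29, 1948 is in that span).
Oct 12, 1948 → Nov 12, 1948: 31 days (October has 31).
Nov 12, 1948 → Dec 12, 1948: 30 days (November has 30).
Dec 12, 1948 → Jan 12, 1949: 31 days (December has 31).
Jan 12, 1949 → Feb 12, 1949: 31 days (January has 31).
Feb 12, 1949 → Mar 12, 1949: 28 days (February has 28).
Mar 12, 1949 → Apr 12, 1949: 31 days (March has 31).
Apr 12, 1949 → May 12, 1949: 30 days (April has 30).
May 12, 1949 → Jun 12, 1949: 31 days (May has 31).
Jun 12, 1949 → Jul 10, 1949: 28 days.
Total: 1002 days.

1002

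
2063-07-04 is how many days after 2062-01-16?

Jan 16, 2062 → Jan 16, 2063: 365 days.
Jan 16, 2063 → Feb 16, 2063: 31 days (January has 31).
Feb 16, 2063 → Mar 16, 2063: 28 days (February has 28).
Mar 16, 2063 → Apr 16, 2063: 31 days (March has 31).
Apr 16, 2063 → May 16, 2063: 30 days (April has 30).
May 16, 2063 → Jun 16, 2063: 31 days (May has 31).
Jun 16, 2063 → Jul 4, 2063: 18 days.
Total: 534 days.

534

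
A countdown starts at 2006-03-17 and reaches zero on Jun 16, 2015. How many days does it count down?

Mar 17, 2006 → Mar 17, 2007: 365 days.
Mar 17, 2007 → Mar 17, 2008: 366 days (Feb 29, 2008 is in that span).
Mar 17, 2008 → Mar 17, 2009: 365 days.
Mar 17, 2009 → Mar 17, 2010: 365 days.
Mar 17, 2010 → Mar 17, 2011: 365 days.
Mar 17, 2011 → Mar 17, 2012: 366 days (Feb 29, 2012 is in that span).
Mar 17, 2012 → Mar 17, 2013: 365 days.
Mar 17, 2013 → Mar 17, 2014: 365 days.
Mar 17, 2014 → Mar 17, 2015: 365 days.
Mar 17, 2015 → Apr 17, 2015: 31 days (March has 31).
Apr 17, 2015 → May 17, 2015: 30 days (April has 30).
May 17, 2015 → Jun 16, 2015: 30 days.
Total: 3378 days.

3378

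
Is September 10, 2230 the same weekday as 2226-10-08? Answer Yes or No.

From Oct 8, 2226 to Sep 10, 2230 is 1433 days.
1433 mod 7 = 5, so they are different weekdays.
(Oct 8, 2226 is a Sunday; Sep 10, 2230 is a Friday.)

No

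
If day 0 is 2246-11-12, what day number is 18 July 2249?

Nov 12, 2246 → Nov 12, 2247: 365 days.
Nov 12, 2247 → Nov 12, 2248: 366 days (Feb 29, 2248 is in that span).
Nov 12, 2248 → Dec 12, 2248: 30 days (November has 30).
Dec 12, 2248 → Jan 12, 2249: 31 days (December has 31).
Jan 12, 2249 → Feb 12, 2249: 31 days (January has 31).
Feb 12, 2249 → Mar 12, 2249: 28 days (February has 28).
Mar 12, 2249 → Apr 12, 2249: 31 days (March has 31).
Apr 12, 2249 → May 12, 2249: 30 days (April has 30).
May 12, 2249 → Jun 12, 2249: 31 days (May has 31).
Jun 12, 2249 → Jul 12, 2249: 30 days (June has 30).
Jul 12, 2249 → Jul 18, 2249: 6 days.
Total: 979 days.

979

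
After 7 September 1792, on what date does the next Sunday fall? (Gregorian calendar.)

Sep 7, 1792 is a Friday.
From Friday to the next Sunday is 2 days.
Sep 7, 1792 + 2 = Sep 9, 1792.

September 9, 1792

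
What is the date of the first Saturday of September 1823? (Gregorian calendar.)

September 1, 1823 is a Monday.
The first Saturday is therefore September 6 (5 days later).

September 6, 1823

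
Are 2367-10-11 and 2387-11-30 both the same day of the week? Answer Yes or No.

From Oct 11, 2367 to Nov 30, 2387 is 7355 days.
7355 mod 7 = 5, so they are different weekdays.
(Oct 11, 2367 is a Wednesday; Nov 30, 2387 is a Monday.)

No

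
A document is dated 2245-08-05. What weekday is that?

Tuesday

Doomsday rule: the anchor day for the 2200s is Friday. For year 45: 45÷12 = 3 r 9, and 9÷4 = 2, so 3+9+2 = 14.
Friday + 14 ≡ Friday — that's 2245's doomsday.
In August the doomsday date is Aug 8.
Aug 5 is 3 days before Aug 8; 3 mod 7 = 3, so Friday − 3 = Tuesday.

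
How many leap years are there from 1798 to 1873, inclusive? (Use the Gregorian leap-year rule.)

Multiples of 4 in [1798,1873]: 19.
Of those, multiples of 100: 1 (not leap unless ÷400).
Multiples of 400: 0.
Leap years = 19 − 1 + 0 = 18.

18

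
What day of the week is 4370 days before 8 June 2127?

Friday

First find the weekday of Jun 8, 2127. Doomsday rule: the anchor day for the 2100s is Sunday. For year 27: 27÷12 = 2 r 3, and 3÷4 = 0, so 2+3+0 = 5.
Sunday + 5 ≡ Friday — that's 2127's doomsday.
In June the doomsday date is Jun 6.
Jun 8 is 2 days after Jun 6; 2 mod 7 = 2, so Friday + 2 = Sunday.
4370 mod 7 = 2, so 4370 days before a Sunday is Sunday − 2 = Friday.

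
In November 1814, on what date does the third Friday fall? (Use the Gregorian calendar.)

November 1, 1814 is a Tuesday.
The first Friday is therefore November 4 (3 days later).
The third Friday is 4 + 2×7 = November 18.

November 18, 1814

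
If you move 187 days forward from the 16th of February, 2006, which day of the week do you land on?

First find the weekday of Feb 16, 2006. Doomsday rule: the anchor day for the 2000s is Tuesday. For year 06: 6÷12 = 0 r 6, and 6÷4 = 1, so 0+6+1 = 7.
Tuesday + 7 ≡ Tuesday — that's 2006's doomsday.
In February the doomsday date is Feb 28 (2006 is not a leap year).
Feb 16 is 12 days before Feb 28; 12 mod 7 = 5, so Tuesday − 5 = Thursday.
187 mod 7 = 5, so 187 days after a Thursday is Thursday + 5 = Tuesday.

Tuesday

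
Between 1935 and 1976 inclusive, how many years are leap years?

11

Multiples of 4 in [1935,1976]: 11.
Of those, multiples of 100: 0 (not leap unless ÷400).
Multiples of 400: 0.
Leap years = 11 − 0 + 0 = 11.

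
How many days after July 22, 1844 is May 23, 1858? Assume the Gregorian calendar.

5053

Jul 22, 1844 → Jul 22, 1845: 365 days.
Jul 22, 1845 → Jul 22, 1846: 365 days.
Jul 22, 1846 → Jul 22, 1847: 365 days.
Jul 22, 1847 → Jul 22, 1848: 366 days (Feb 29, 1848 is in that span).
Jul 22, 1848 → Jul 22, 1849: 365 days.
Jul 22, 1849 → Jul 22, 1850: 365 days.
Jul 22, 1850 → Jul 22, 1851: 365 days.
Jul 22, 1851 → Jul 22, 1852: 366 days (Feb 29, 1852 is in that span).
Jul 22, 1852 → Jul 22, 1853: 365 days.
Jul 22, 1853 → Jul 22, 1854: 365 days.
Jul 22, 1854 → Jul 22, 1855: 365 days.
Jul 22, 1855 → Jul 22, 1856: 366 days (Feb 29, 1856 is in that span).
Jul 22, 1856 → Jul 22, 1857: 365 days.
Jul 22, 1857 → Aug 22, 1857: 31 days (July has 31).
Aug 22, 1857 → Sep 22, 1857: 31 days (August has 31).
Sep 22, 1857 → Oct 22, 1857: 30 days (September has 30).
Oct 22, 1857 → Nov 22, 1857: 31 days (October has 31).
Nov 22, 1857 → Dec 22, 1857: 30 days (November has 30).
Dec 22, 1857 → Jan 22, 1858: 31 days (December has 31).
Jan 22, 1858 → Feb 22, 1858: 31 days (January has 31).
Feb 22, 1858 → Mar 22, 1858: 28 days (February has 28).
Mar 22, 1858 → Apr 22, 1858: 31 days (March has 31).
Apr 22, 1858 → May 22, 1858: 30 days (April has 30).
May 22, 1858 → May 23, 1858: 1 days.
Total: 5053 days.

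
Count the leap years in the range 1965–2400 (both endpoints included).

106

Multiples of 4 in [1965,2400]: 109.
Of those, multiples of 100: 5 (not leap unless ÷400).
Multiples of 400: 2.
Leap years = 109 − 5 + 2 = 106.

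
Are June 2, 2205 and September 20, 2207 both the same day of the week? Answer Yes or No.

From Jun 2, 2205 to Sep 20, 2207 is 840 days.
840 mod 7 = 0, so they are the same weekday.
(Jun 2, 2205 is a Sunday; Sep 20, 2207 is a Sunday.)

Yes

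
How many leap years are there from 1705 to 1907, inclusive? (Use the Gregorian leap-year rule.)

Multiples of 4 in [1705,1907]: 50.
Of those, multiples of 100: 2 (not leap unless ÷400).
Multiples of 400: 0.
Leap years = 50 − 2 + 0 = 48.

48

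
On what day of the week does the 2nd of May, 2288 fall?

Doomsday rule: the anchor day for the 2200s is Friday. For year 88: 88÷12 = 7 r 4, and 4÷4 = 1, so 7+4+1 = 12.
Friday + 12 ≡ Wednesday — that's 2288's doomsday.
In May the doomsday date is May 9.
May 2 is 7 days before May 9; 7 mod 7 = 0, so Wednesday − 0 = Wednesday.

Wednesday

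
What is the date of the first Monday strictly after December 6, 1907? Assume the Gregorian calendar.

Dec 6, 1907 is a Friday.
From Friday to the next Monday is 3 days.
Dec 6, 1907 + 3 = Dec 9, 1907.

December 9, 1907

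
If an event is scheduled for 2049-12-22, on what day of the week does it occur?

Wednesday

January 1, 2049 is a Friday.
Jan 1, 2049 → Feb 1, 2049: 31 days (January has 31).
Feb 1, 2049 → Mar 1, 2049: 28 days (February has 28).
Mar 1, 2049 → Apr 1, 2049: 31 days (March has 31).
Apr 1, 2049 → May 1, 2049: 30 days (April has 30).
May 1, 2049 → Jun 1, 2049: 31 days (May has 31).
Jun 1, 2049 → Jul 1, 2049: 30 days (June has 30).
Jul 1, 2049 → Aug 1, 2049: 31 days (July has 31).
Aug 1, 2049 → Sep 1, 2049: 31 days (August has 31).
Sep 1, 2049 → Oct 1, 2049: 30 days (September has 30).
Oct 1, 2049 → Nov 1, 2049: 31 days (October has 31).
Nov 1, 2049 → Dec 1, 2049: 30 days (November has 30).
Dec 1, 2049 → Dec 22, 2049: 21 days.
Total: 355 days.
355 mod 7 = 5, so Friday + 5 = Wednesday.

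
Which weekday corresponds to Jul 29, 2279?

Tuesday

Doomsday rule: the anchor day for the 2200s is Friday. For year 79: 79÷12 = 6 r 7, and 7÷4 = 1, so 6+7+1 = 14.
Friday + 14 ≡ Friday — that's 2279's doomsday.
In July the doomsday date is Jul 11.
Jul 29 is 18 days after Jul 11; 18 mod 7 = 4, so Friday + 4 = Tuesday.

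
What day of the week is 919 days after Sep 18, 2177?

Sep 18, 2177 is a Thursday.
919 mod 7 = 2, so 919 days after a Thursday is Thursday + 2 = Saturday.

Saturday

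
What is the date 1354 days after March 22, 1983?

December 5, 1986

+366 (one year; includes Feb 29, 1984) → Mar 22, 1984 (988 left).
+365 (one year) → Mar 22, 1985 (623 left).
+365 (one year) → Mar 22, 1986 (258 left).
Mar has 31 days: +10 → Apr 1, 1986 (248 left).
Apr has 30 days: +30 → May 1, 1986 (218 left).
May has 31 days: +31 → Jun 1, 1986 (187 left).
Jun has 30 days: +30 → Jul 1, 1986 (157 left).
Jul has 31 days: +31 → Aug 1, 1986 (126 left).
Aug has 31 days: +31 → Sep 1, 1986 (95 left).
Sep has 30 days: +30 → Oct 1, 1986 (65 left).
Oct has 31 days: +31 → Nov 1, 1986 (34 left).
Nov has 30 days: +30 → Dec 1, 1986 (4 left).
+4 → Dec 5, 1986.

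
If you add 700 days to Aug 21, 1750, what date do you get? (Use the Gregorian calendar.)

+365 (one year) → Aug 21, 1751 (335 left).
Aug has 31 days: +11 → Sep 1, 1751 (324 left).
Sep has 30 days: +30 → Oct 1, 1751 (294 left).
Oct has 31 days: +31 → Nov 1, 1751 (263 left).
Nov has 30 days: +30 → Dec 1, 1751 (233 left).
Dec has 31 days: +31 → Jan 1, 1752 (202 left).
Jan has 31 days: +31 → Feb 1, 1752 (171 left).
Feb has 29 days: +29 → Mar 1, 1752 (142 left).
Mar has 31 days: +31 → Apr 1, 1752 (111 left).
Apr has 30 days: +30 → May 1, 1752 (81 left).
May has 31 days: +31 → Jun 1, 1752 (50 left).
Jun has 30 days: +30 → Jul 1, 1752 (20 left).
+20 → Jul 21, 1752.

July 21, 1752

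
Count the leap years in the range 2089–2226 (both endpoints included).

32

Multiples of 4 in [2089,2226]: 34.
Of those, multiples of 100: 2 (not leap unless ÷400).
Multiples of 400: 0.
Leap years = 34 − 2 + 0 = 32.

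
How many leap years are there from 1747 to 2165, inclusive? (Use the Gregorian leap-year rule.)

Multiples of 4 in [1747,2165]: 105.
Of those, multiples of 100: 4 (not leap unless ÷400).
Multiples of 400: 1.
Leap years = 105 − 4 + 1 = 102.

102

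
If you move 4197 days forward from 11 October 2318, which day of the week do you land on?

Oct 11, 2318 is a Friday.
4197 mod 7 = 4, so 4197 days after a Friday is Friday + 4 = Tuesday.

Tuesday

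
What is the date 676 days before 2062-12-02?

−365 (one year) → Dec 2, 2061 (311 left).
−2 → Nov 30, 2061 (end of Nov, 30 days; 309 left).
−30 → Oct 31, 2061 (end of Oct, 31 days; 279 left).
−31 → Sep 30, 2061 (end of Sep, 30 days; 248 left).
−30 → Aug 31, 2061 (end of Aug, 31 days; 218 left).
−31 → Jul 31, 2061 (end of Jul, 31 days; 187 left).
−31 → Jun 30, 2061 (end of Jun, 30 days; 156 left).
−30 → May 31, 2061 (end of May, 31 days; 126 left).
−31 → Apr 30, 2061 (end of Apr, 30 days; 95 left).
−30 → Mar 31, 2061 (end of Mar, 31 days; 65 left).
−31 → Feb 28, 2061 (end of Feb, 28 days; 34 left).
−28 → Jan 31, 2061 (end of Jan, 31 days; 6 left).
−6 → Jan 25, 2061.

January 25, 2061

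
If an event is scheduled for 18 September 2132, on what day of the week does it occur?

Thursday

Doomsday rule: the anchor day for the 2100s is Sunday. For year 32: 32÷12 = 2 r 8, and 8÷4 = 2, so 2+8+2 = 12.
Sunday + 12 ≡ Friday — that's 2132's doomsday.
In September the doomsday date is Sep 5.
Sep 18 is 13 days after Sep 5; 13 mod 7 = 6, so Friday + 6 = Thursday.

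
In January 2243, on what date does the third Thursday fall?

January 1, 2243 is a Sunday.
The first Thursday is therefore January 5 (4 days later).
The third Thursday is 5 + 2×7 = January 19.

January 19, 2243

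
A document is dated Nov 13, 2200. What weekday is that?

Thursday

Doomsday rule: the anchor day for the 2200s is Friday. For year 00: 0÷12 = 0 r 0, and 0÷4 = 0, so 0+0+0 = 0.
Friday + 0 ≡ Friday — that's 2200's doomsday.
In November the doomsday date is Nov 7.
Nov 13 is 6 days after Nov 7; 6 mod 7 = 6, so Friday + 6 = Thursday.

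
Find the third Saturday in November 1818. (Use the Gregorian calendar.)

November 1, 1818 is a Sunday.
The first Saturday is therefore November 7 (6 days later).
The third Saturday is 7 + 2×7 = November 21.

November 21, 1818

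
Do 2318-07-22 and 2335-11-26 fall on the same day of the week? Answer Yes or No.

From Jul 22, 2318 to Nov 26, 2335 is 6336 days.
6336 mod 7 = 1, so they are different weekdays.
(Jul 22, 2318 is a Monday; Nov 26, 2335 is a Tuesday.)

No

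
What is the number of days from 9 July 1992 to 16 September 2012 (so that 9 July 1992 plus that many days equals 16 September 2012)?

Jul 9, 1992 → Jul 9, 1993: 365 days.
Jul 9, 1993 → Jul 9, 1994: 365 days.
Jul 9, 1994 → Jul 9, 1995: 365 days.
Jul 9, 1995 → Jul 9, 1996: 366 days (Feb 29, 1996 is in that span).
Jul 9, 1996 → Jul 9, 1997: 365 days.
Jul 9, 1997 → Jul 9, 1998: 365 days.
Jul 9, 1998 → Jul 9, 1999: 365 days.
Jul 9, 1999 → Jul 9, 2000: 366 days (Feb 29, 2000 is in that span).
Jul 9, 2000 → Jul 9, 2001: 365 days.
Jul 9, 2001 → Jul 9, 2002: 365 days.
Jul 9, 2002 → Jul 9, 2003: 365 days.
Jul 9, 2003 → Jul 9, 2004: 366 days (Feb 29, 2004 is in that span).
Jul 9, 2004 → Jul 9, 2005: 365 days.
Jul 9, 2005 → Jul 9, 2006: 365 days.
Jul 9, 2006 → Jul 9, 2007: 365 days.
Jul 9, 2007 → Jul 9, 2008: 366 days (Feb 29, 2008 is in that span).
Jul 9, 2008 → Jul 9, 2009: 365 days.
Jul 9, 2009 → Jul 9, 2010: 365 days.
Jul 9, 2010 → Jul 9, 2011: 365 days.
Jul 9, 2011 → Jul 9, 2012: 366 days (Feb 29, 2012 is in that span).
Jul 9, 2012 → Aug 9, 2012: 31 days (July has 31).
Aug 9, 2012 → Sep 9, 2012: 31 days (August has 31).
Sep 9, 2012 → Sep 16, 2012: 7 days.
Total: 7374 days.

7374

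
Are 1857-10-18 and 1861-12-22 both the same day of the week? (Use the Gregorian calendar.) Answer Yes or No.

Yes

From Oct 18, 1857 to Dec 22, 1861 is 1526 days.
1526 mod 7 = 0, so they are the same weekday.
(Oct 18, 1857 is a Sunday; Dec 22, 1861 is a Sunday.)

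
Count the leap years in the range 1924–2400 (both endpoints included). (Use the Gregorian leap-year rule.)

117

Multiples of 4 in [1924,2400]: 120.
Of those, multiples of 100: 5 (not leap unless ÷400).
Multiples of 400: 2.
Leap years = 120 − 5 + 2 = 117.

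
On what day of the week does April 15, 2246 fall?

Wednesday

Doomsday rule: the anchor day for the 2200s is Friday. For year 46: 46÷12 = 3 r 10, and 10÷4 = 2, so 3+10+2 = 15.
Friday + 15 ≡ Saturday — that's 2246's doomsday.
In April the doomsday date is Apr 4.
Apr 15 is 11 days after Apr 4; 11 mod 7 = 4, so Saturday + 4 = Wednesday.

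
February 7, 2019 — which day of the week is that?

Doomsday rule: the anchor day for the 2000s is Tuesday. For year 19: 19÷12 = 1 r 7, and 7÷4 = 1, so 1+7+1 = 9.
Tuesday + 9 ≡ Thursday — that's 2019's doomsday.
In February the doomsday date is Feb 28 (2019 is not a leap year).
Feb 7 is 21 days before Feb 28; 21 mod 7 = 0, so Thursday − 0 = Thursday.

Thursday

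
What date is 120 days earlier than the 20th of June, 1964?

February 21, 1964

−20 → May 31, 1964 (end of May, 31 days; 100 left).
−31 → Apr 30, 1964 (end of Apr, 30 days; 69 left).
−30 → Mar 31, 1964 (end of Mar, 31 days; 39 left).
−31 → Feb 29, 1964 (end of Feb, 29 days; 8 left).
−8 → Feb 21, 1964.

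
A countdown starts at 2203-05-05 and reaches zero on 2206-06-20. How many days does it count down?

May 5, 2203 → May 5, 2204: 366 days (Feb 29, 2204 is in that span).
May 5, 2204 → May 5, 2205: 365 days.
May 5, 2205 → May 5, 2206: 365 days.
May 5, 2206 → Jun 5, 2206: 31 days (May has 31).
Jun 5, 2206 → Jun 20, 2206: 15 days.
Total: 1142 days.

1142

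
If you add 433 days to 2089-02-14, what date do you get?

+365 (one year) → Feb 14, 2090 (68 left).
Feb has 28 days: +15 → Mar 1, 2090 (53 left).
Mar has 31 days: +31 → Apr 1, 2090 (22 left).
+22 → Apr 23, 2090.

April 23, 2090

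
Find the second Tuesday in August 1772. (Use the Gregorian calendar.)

August 1, 1772 is a Saturday.
The first Tuesday is therefore August 4 (3 days later).
The second Tuesday is 4 + 1×7 = August 11.

August 11, 1772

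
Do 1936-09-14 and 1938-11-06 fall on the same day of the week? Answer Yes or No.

No

From Sep 14, 1936 to Nov 6, 1938 is 783 days.
783 mod 7 = 6, so they are different weekdays.
(Sep 14, 1936 is a Monday; Nov 6, 1938 is a Sunday.)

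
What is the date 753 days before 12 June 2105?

−365 (one year) → Jun 12, 2104 (388 left).
−12 → May 31, 2104 (end of May, 31 days; 376 left).
−31 → Apr 30, 2104 (end of Apr, 30 days; 345 left).
−30 → Mar 31, 2104 (end of Mar, 31 days; 315 left).
−31 → Feb 29, 2104 (end of Feb, 29 days; 284 left).
−29 → Jan 31, 2104 (end of Jan, 31 days; 255 left).
−31 → Dec 31, 2103 (end of Dec, 31 days; 224 left).
−31 → Nov 30, 2103 (end of Nov, 30 days; 193 left).
−30 → Oct 31, 2103 (end of Oct, 31 days; 163 left).
−31 → Sep 30, 2103 (end of Sep, 30 days; 132 left).
−30 → Aug 31, 2103 (end of Aug, 31 days; 102 left).
−31 → Jul 31, 2103 (end of Jul, 31 days; 71 left).
−31 → Jun 30, 2103 (end of Jun, 30 days; 40 left).
−30 → May 31, 2103 (end of May, 31 days; 10 left).
−10 → May 21, 2103.

May 21, 2103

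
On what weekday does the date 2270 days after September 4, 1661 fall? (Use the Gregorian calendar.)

Sep 4, 1661 is a Sunday.
2270 mod 7 = 2, so 2270 days after a Sunday is Sunday + 2 = Tuesday.

Tuesday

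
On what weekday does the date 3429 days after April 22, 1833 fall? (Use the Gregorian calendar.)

Sunday

First find the weekday of Apr 22, 1833. Doomsday rule: the anchor day for the 1800s is Friday. For year 33: 33÷12 = 2 r 9, and 9÷4 = 2, so 2+9+2 = 13.
Friday + 13 ≡ Thursday — that's 1833's doomsday.
In April the doomsday date is Apr 4.
Apr 22 is 18 days after Apr 4; 18 mod 7 = 4, so Thursday + 4 = Monday.
3429 mod 7 = 6, so 3429 days after a Monday is Monday + 6 = Sunday.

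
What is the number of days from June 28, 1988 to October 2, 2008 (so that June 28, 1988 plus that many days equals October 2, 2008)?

7401

Jun 28, 1988 → Jun 28, 1989: 365 days.
Jun 28, 1989 → Jun 28, 1990: 365 days.
Jun 28, 1990 → Jun 28, 1991: 365 days.
Jun 28, 1991 → Jun 28, 1992: 366 days (Feb 29, 1992 is in that span).
Jun 28, 1992 → Jun 28, 1993: 365 days.
Jun 28, 1993 → Jun 28, 1994: 365 days.
Jun 28, 1994 → Jun 28, 1995: 365 days.
Jun 28, 1995 → Jun 28, 1996: 366 days (Feb 29, 1996 is in that span).
Jun 28, 1996 → Jun 28, 1997: 365 days.
Jun 28, 1997 → Jun 28, 1998: 365 days.
Jun 28, 1998 → Jun 28, 1999: 365 days.
Jun 28, 1999 → Jun 28, 2000: 366 days (Feb 29, 2000 is in that span).
Jun 28, 2000 → Jun 28, 2001: 365 days.
Jun 28, 2001 → Jun 28, 2002: 365 days.
Jun 28, 2002 → Jun 28, 2003: 365 days.
Jun 28, 2003 → Jun 28, 2004: 366 days (Feb 29, 2004 is in that span).
Jun 28, 2004 → Jun 28, 2005: 365 days.
Jun 28, 2005 → Jun 28, 2006: 365 days.
Jun 28, 2006 → Jun 28, 2007: 365 days.
Jun 28, 2007 → Jun 28, 2008: 366 days (Feb 29, 2008 is in that span).
Jun 28, 2008 → Jul 28, 2008: 30 days (June has 30).
Jul 28, 2008 → Aug 28, 2008: 31 days (July has 31).
Aug 28, 2008 → Sep 28, 2008: 31 days (August has 31).
Sep 28, 2008 → Oct 2, 2008: 4 days.
Total: 7401 days.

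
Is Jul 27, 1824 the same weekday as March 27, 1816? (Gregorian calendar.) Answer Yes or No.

No

From Mar 27, 1816 to Jul 27, 1824 is 3044 days.
3044 mod 7 = 6, so they are different weekdays.
(Mar 27, 1816 is a Wednesday; Jul 27, 1824 is a Tuesday.)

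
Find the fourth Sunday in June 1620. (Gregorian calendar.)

June 28, 1620

June 1, 1620 is a Monday.
The first Sunday is therefore June 7 (6 days later).
The fourth Sunday is 7 + 3×7 = June 28.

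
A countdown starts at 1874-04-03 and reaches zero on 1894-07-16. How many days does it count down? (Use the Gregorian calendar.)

7409

Apr 3, 1874 → Apr 3, 1875: 365 days.
Apr 3, 1875 → Apr 3, 1876: 366 days (Feb 29, 1876 is in that span).
Apr 3, 1876 → Apr 3, 1877: 365 days.
Apr 3, 1877 → Apr 3, 1878: 365 days.
Apr 3, 1878 → Apr 3, 1879: 365 days.
Apr 3, 1879 → Apr 3, 1880: 366 days (Feb 29, 1880 is in that span).
Apr 3, 1880 → Apr 3, 1881: 365 days.
Apr 3, 1881 → Apr 3, 1882: 365 days.
Apr 3, 1882 → Apr 3, 1883: 365 days.
Apr 3, 1883 → Apr 3, 1884: 366 days (Feb 29, 1884 is in that span).
Apr 3, 1884 → Apr 3, 1885: 365 days.
Apr 3, 1885 → Apr 3, 1886: 365 days.
Apr 3, 1886 → Apr 3, 1887: 365 days.
Apr 3, 1887 → Apr 3, 1888: 366 days (Feb 29, 1888 is in that span).
Apr 3, 1888 → Apr 3, 1889: 365 days.
Apr 3, 1889 → Apr 3, 1890: 365 days.
Apr 3, 1890 → Apr 3, 1891: 365 days.
Apr 3, 1891 → Apr 3, 1892: 366 days (Feb 29, 1892 is in that span).
Apr 3, 1892 → Apr 3, 1893: 365 days.
Apr 3, 1893 → Apr 3, 1894: 365 days.
Apr 3, 1894 → May 3, 1894: 30 days (April has 30).
May 3, 1894 → Jun 3, 1894: 31 days (May has 31).
Jun 3, 1894 → Jul 3, 1894: 30 days (June has 30).
Jul 3, 1894 → Jul 16, 1894: 13 days.
Total: 7409 days.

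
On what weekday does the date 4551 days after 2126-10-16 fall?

First find the weekday of Oct 16, 2126. Doomsday rule: the anchor day for the 2100s is Sunday. For year 26: 26÷12 = 2 r 2, and 2÷4 = 0, so 2+2+0 = 4.
Sunday + 4 ≡ Thursday — that's 2126's doomsday.
In October the doomsday date is Oct 10.
Oct 16 is 6 days after Oct 10; 6 mod 7 = 6, so Thursday + 6 = Wednesday.
4551 mod 7 = 1, so 4551 days after a Wednesday is Wednesday + 1 = Thursday.

Thursday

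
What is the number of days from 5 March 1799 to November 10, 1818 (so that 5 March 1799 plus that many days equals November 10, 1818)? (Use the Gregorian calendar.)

7189

Mar 5, 1799 → Mar 5, 1800: 365 days.
Mar 5, 1800 → Mar 5, 1801: 365 days.
Mar 5, 1801 → Mar 5, 1802: 365 days.
Mar 5, 1802 → Mar 5, 1803: 365 days.
Mar 5, 1803 → Mar 5, 1804: 366 days (Feb 29, 1804 is in that span).
Mar 5, 1804 → Mar 5, 1805: 365 days.
Mar 5, 1805 → Mar 5, 1806: 365 days.
Mar 5, 1806 → Mar 5, 1807: 365 days.
Mar 5, 1807 → Mar 5, 1808: 366 days (Feb 29, 1808 is in that span).
Mar 5, 1808 → Mar 5, 1809: 365 days.
Mar 5, 1809 → Mar 5, 1810: 365 days.
Mar 5, 1810 → Mar 5, 1811: 365 days.
Mar 5, 1811 → Mar 5, 1812: 366 days (Feb 29, 1812 is in that span).
Mar 5, 1812 → Mar 5, 1813: 365 days.
Mar 5, 1813 → Mar 5, 1814: 365 days.
Mar 5, 1814 → Mar 5, 1815: 365 days.
Mar 5, 1815 → Mar 5, 1816: 366 days (Feb 29, 1816 is in that span).
Mar 5, 1816 → Mar 5, 1817: 365 days.
Mar 5, 1817 → Mar 5, 1818: 365 days.
Mar 5, 1818 → Apr 5, 1818: 31 days (March has 31).
Apr 5, 1818 → May 5, 1818: 30 days (April has 30).
May 5, 1818 → Jun 5, 1818: 31 days (May has 31).
Jun 5, 1818 → Jul 5, 1818: 30 days (June has 30).
Jul 5, 1818 → Aug 5, 1818: 31 days (July has 31).
Aug 5, 1818 → Sep 5, 1818: 31 days (August has 31).
Sep 5, 1818 → Oct 5, 1818: 30 days (September has 30).
Oct 5, 1818 → Nov 5, 1818: 31 days (October has 31).
Nov 5, 1818 → Nov 10, 1818: 5 days.
Total: 7189 days.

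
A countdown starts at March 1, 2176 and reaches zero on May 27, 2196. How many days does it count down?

Mar 1, 2176 → Mar 1, 2177: 365 days.
Mar 1, 2177 → Mar 1, 2178: 365 days.
Mar 1, 2178 → Mar 1, 2179: 365 days.
Mar 1, 2179 → Mar 1, 2180: 366 days (Feb 29, 2180 is in that span).
Mar 1, 2180 → Mar 1, 2181: 365 days.
Mar 1, 2181 → Mar 1, 2182: 365 days.
Mar 1, 2182 → Mar 1, 2183: 365 days.
Mar 1, 2183 → Mar 1, 2184: 366 days (Feb 29, 2184 is in that span).
Mar 1, 2184 → Mar 1, 2185: 365 days.
Mar 1, 2185 → Mar 1, 2186: 365 days.
Mar 1, 2186 → Mar 1, 2187: 365 days.
Mar 1, 2187 → Mar 1, 2188: 366 days (Feb 29, 2188 is in that span).
Mar 1, 2188 → Mar 1, 2189: 365 days.
Mar 1, 2189 → Mar 1, 2190: 365 days.
Mar 1, 2190 → Mar 1, 2191: 365 days.
Mar 1, 2191 → Mar 1, 2192: 366 days (Feb 29, 2192 is in that span).
Mar 1, 2192 → Mar 1, 2193: 365 days.
Mar 1, 2193 → Mar 1, 2194: 365 days.
Mar 1, 2194 → Mar 1, 2195: 365 days.
Mar 1, 2195 → Mar 1, 2196: 366 days (Feb 29, 2196 is in that span).
Mar 1, 2196 → Apr 1, 2196: 31 days (March has 31).
Apr 1, 2196 → May 1, 2196: 30 days (April has 30).
May 1, 2196 → May 27, 2196: 26 days.
Total: 7392 days.

7392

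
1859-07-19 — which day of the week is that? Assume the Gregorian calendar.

Tuesday

Doomsday rule: the anchor day for the 1800s is Friday. For year 59: 59÷12 = 4 r 11, and 11÷4 = 2, so 4+11+2 = 17.
Friday + 17 ≡ Monday — that's 1859's doomsday.
In July the doomsday date is Jul 11.
Jul 19 is 8 days after Jul 11; 8 mod 7 = 1, so Monday + 1 = Tuesday.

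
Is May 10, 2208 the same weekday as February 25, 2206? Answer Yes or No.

From Feb 25, 2206 to May 10, 2208 is 805 days.
805 mod 7 = 0, so they are the same weekday.
(Feb 25, 2206 is a Tuesday; May 10, 2208 is a Tuesday.)

Yes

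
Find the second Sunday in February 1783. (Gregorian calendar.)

February 9, 1783

February 1, 1783 is a Saturday.
The first Sunday is therefore February 2 (1 days later).
The second Sunday is 2 + 1×7 = February 9.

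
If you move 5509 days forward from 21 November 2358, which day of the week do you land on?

Friday

First find the weekday of Nov 21, 2358. Doomsday rule: the anchor day for the 2300s is Wednesday. For year 58: 58÷12 = 4 r 10, and 10÷4 = 2, so 4+10+2 = 16.
Wednesday + 16 ≡ Friday — that's 2358's doomsday.
In November the doomsday date is Nov 7.
Nov 21 is 14 days after Nov 7; 14 mod 7 = 0, so Friday + 0 = Friday.
5509 mod 7 = 0, so 5509 days after a Friday is Friday + 0 = Friday.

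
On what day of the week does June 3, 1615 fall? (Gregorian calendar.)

Wednesday

Doomsday rule: the anchor day for the 1600s is Tuesday. For year 15: 15÷12 = 1 r 3, and 3÷4 = 0, so 1+3+0 = 4.
Tuesday + 4 ≡ Saturday — that's 1615's doomsday.
In June the doomsday date is Jun 6.
Jun 3 is 3 days before Jun 6; 3 mod 7 = 3, so Saturday − 3 = Wednesday.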